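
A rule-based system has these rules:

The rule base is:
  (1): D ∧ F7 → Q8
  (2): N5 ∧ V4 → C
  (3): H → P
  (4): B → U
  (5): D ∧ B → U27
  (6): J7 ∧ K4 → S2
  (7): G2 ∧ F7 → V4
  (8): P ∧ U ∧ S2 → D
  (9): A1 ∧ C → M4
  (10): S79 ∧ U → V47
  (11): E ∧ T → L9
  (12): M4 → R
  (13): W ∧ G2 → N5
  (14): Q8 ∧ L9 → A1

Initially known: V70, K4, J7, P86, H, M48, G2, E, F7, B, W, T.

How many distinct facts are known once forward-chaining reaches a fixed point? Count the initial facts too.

25

Round 1: (3) [H → P]; (4) [B → U]; (6) [J7 ∧ K4 → S2]; (7) [G2 ∧ F7 → V4]; (11) [E ∧ T → L9]; (13) [W ∧ G2 → N5]. Adds P, U, S2, V4, L9, N5.
Round 2: (2) [N5 ∧ V4 → C]; (8) [P ∧ U ∧ S2 → D]. Adds C, D.
Round 3: (1) [D ∧ F7 → Q8]; (5) [D ∧ B → U27]. Adds Q8, U27.
Round 4: (14) [Q8 ∧ L9 → A1]. Adds A1.
Round 5: (9) [A1 ∧ C → M4]. Adds M4.
Round 6: (12) [M4 → R]. Adds R.
Closure: {A1, B, C, D, E, F7, G2, H, J7, K4, L9, M4, M48, N5, P, P86, Q8, R, S2, T, U, U27, V4, V70, W} — 25 facts.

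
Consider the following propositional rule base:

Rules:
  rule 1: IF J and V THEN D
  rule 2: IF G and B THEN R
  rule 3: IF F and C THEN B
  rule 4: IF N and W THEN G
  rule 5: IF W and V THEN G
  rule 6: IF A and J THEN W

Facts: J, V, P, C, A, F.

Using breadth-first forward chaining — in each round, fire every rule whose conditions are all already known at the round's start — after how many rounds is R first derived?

3

[1] rule 1 [IF J and V THEN D]; rule 3 [IF F and C THEN B]; rule 6 [IF A and J THEN W]. ⇒ new: D, B, W.
[2] rule 5 [IF W and V THEN G]. ⇒ new: G.
[3] rule 2 [IF G and B THEN R]. ⇒ new: R.
R first appears in round 3.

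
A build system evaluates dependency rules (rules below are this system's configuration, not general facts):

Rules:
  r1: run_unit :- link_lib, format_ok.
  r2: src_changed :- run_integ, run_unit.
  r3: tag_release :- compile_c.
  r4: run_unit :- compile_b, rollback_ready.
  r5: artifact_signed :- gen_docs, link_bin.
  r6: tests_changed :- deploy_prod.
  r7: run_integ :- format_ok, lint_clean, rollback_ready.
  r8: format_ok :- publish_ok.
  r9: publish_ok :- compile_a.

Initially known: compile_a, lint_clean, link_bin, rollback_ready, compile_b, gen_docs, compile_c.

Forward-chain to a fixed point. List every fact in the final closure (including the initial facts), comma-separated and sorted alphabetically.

artifact_signed, compile_a, compile_b, compile_c, format_ok, gen_docs, link_bin, lint_clean, publish_ok, rollback_ready, run_integ, run_unit, src_changed, tag_release

Round 1: r3 [tag_release :- compile_c.]; r4 [run_unit :- compile_b, rollback_ready.]; r5 [artifact_signed :- gen_docs, link_bin.]; r9 [publish_ok :- compile_a.]. Adds tag_release, run_unit, artifact_signed, publish_ok.
Round 2: r8 [format_ok :- publish_ok.]. Adds format_ok.
Round 3: r7 [run_integ :- format_ok, lint_clean, rollback_ready.]. Adds run_integ.
Round 4: r2 [src_changed :- run_integ, run_unit.]. Adds src_changed.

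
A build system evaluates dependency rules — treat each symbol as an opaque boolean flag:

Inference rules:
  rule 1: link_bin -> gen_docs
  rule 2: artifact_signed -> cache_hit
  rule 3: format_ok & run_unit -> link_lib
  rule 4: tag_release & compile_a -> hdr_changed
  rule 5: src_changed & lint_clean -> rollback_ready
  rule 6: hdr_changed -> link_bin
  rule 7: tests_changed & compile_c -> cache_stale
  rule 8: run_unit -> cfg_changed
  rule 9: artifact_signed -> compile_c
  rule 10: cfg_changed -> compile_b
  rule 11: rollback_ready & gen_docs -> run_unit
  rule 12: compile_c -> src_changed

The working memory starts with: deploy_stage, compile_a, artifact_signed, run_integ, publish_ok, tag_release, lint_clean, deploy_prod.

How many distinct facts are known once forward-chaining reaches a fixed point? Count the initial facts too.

[1] rule 2 [artifact_signed -> cache_hit]; rule 4 [tag_release & compile_a -> hdr_changed]; rule 9 [artifact_signed -> compile_c]. ⇒ new: cache_hit, hdr_changed, compile_c.
[2] rule 6 [hdr_changed -> link_bin]; rule 12 [compile_c -> src_changed]. ⇒ new: link_bin, src_changed.
[3] rule 1 [link_bin -> gen_docs]; rule 5 [src_changed & lint_clean -> rollback_ready]. ⇒ new: gen_docs, rollback_ready.
[4] rule 11 [rollback_ready & gen_docs -> run_unit]. ⇒ new: run_unit.
[5] rule 8 [run_unit -> cfg_changed]. ⇒ new: cfg_changed.
[6] rule 10 [cfg_changed -> compile_b]. ⇒ new: compile_b.
Closure: {artifact_signed, cache_hit, cfg_changed, compile_a, compile_b, compile_c, deploy_prod, deploy_stage, gen_docs, hdr_changed, link_bin, lint_clean, publish_ok, rollback_ready, run_integ, run_unit, src_changed, tag_release} — 18 facts.

18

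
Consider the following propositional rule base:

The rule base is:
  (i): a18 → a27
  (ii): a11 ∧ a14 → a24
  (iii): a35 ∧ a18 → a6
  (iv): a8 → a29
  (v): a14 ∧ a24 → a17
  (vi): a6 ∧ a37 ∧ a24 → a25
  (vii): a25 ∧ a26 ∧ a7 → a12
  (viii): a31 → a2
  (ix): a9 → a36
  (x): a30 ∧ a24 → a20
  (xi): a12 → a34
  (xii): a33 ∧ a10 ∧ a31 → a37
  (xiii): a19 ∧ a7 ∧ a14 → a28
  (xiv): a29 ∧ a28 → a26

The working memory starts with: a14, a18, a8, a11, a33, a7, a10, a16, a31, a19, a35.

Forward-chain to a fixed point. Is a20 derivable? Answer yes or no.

Round 1: (i) [a18 → a27]; (ii) [a11 ∧ a14 → a24]; (iii) [a35 ∧ a18 → a6]; (iv) [a8 → a29]; (viii) [a31 → a2]; (xii) [a33 ∧ a10 ∧ a31 → a37]; (xiii) [a19 ∧ a7 ∧ a14 → a28]. Adds a27, a24, a6, a29, a2, a37, a28.
Round 2: (v) [a14 ∧ a24 → a17]; (vi) [a6 ∧ a37 ∧ a24 → a25]; (xiv) [a29 ∧ a28 → a26]. Adds a17, a25, a26.
Round 3: (vii) [a25 ∧ a26 ∧ a7 → a12]. Adds a12.
Round 4: (xi) [a12 → a34]. Adds a34.
Fixed point reached. a20 is concluded only by (x); (x) needs a30 (never derived).

no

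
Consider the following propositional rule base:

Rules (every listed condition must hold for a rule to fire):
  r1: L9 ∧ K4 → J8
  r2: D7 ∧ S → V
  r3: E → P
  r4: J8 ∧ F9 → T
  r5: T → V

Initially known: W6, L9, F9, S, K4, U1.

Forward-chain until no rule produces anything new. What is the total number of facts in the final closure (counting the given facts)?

9

[1] r1 [L9 ∧ K4 → J8]. ⇒ new: J8.
[2] r4 [J8 ∧ F9 → T]. ⇒ new: T.
[3] r5 [T → V]. ⇒ new: V.
Closure: {F9, J8, K4, L9, S, T, U1, V, W6} — 9 facts.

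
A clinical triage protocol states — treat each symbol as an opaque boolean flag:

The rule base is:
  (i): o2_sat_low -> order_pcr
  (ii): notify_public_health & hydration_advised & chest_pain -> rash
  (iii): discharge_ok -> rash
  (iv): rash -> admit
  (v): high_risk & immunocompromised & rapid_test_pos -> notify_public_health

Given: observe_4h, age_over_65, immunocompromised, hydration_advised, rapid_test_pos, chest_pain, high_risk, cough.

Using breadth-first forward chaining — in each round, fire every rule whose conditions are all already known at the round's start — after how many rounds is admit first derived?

Round 1: (v) [high_risk & immunocompromised & rapid_test_pos -> notify_public_health]. New: notify_public_health.
Round 2: (ii) [notify_public_health & hydration_advised & chest_pain -> rash]. New: rash.
Round 3: (iv) [rash -> admit]. New: admit.
admit first appears in round 3.

3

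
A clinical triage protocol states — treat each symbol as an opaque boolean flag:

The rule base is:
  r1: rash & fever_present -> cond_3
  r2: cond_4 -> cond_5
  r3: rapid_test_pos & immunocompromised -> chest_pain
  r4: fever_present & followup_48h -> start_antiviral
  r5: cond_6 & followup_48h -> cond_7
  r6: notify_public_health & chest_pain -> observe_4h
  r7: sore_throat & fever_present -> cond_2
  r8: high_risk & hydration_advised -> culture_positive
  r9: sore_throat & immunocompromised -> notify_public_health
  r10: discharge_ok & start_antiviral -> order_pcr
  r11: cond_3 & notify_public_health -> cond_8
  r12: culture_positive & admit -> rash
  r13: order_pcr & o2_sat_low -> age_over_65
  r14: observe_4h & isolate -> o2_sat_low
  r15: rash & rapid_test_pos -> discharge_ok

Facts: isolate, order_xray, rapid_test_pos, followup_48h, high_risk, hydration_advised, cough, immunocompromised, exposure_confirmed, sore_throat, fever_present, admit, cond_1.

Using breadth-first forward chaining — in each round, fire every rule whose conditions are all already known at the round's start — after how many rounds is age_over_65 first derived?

5

Round 1 — r3, r4, r7, r8, r9, derive chest_pain, start_antiviral, cond_2, culture_positive, notify_public_health.
Round 2 — r6, r12, derive observe_4h, rash.
Round 3 — r1, r14, r15, derive cond_3, o2_sat_low, discharge_ok.
Round 4 — r10, r11, derive order_pcr, cond_8.
Round 5 — r13, derive age_over_65.
age_over_65 first appears in round 5.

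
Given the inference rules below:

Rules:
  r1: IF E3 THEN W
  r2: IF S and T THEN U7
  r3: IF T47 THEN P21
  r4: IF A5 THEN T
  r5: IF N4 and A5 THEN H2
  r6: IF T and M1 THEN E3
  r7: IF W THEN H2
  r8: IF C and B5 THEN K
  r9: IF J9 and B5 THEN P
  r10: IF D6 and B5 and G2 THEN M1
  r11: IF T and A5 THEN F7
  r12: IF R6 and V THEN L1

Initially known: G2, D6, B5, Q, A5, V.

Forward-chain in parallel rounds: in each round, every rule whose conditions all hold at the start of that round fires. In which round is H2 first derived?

4

Round 1: r4 [IF A5 THEN T]; r10 [IF D6 and B5 and G2 THEN M1]. New: T, M1.
Round 2: r6 [IF T and M1 THEN E3]; r11 [IF T and A5 THEN F7]. New: E3, F7.
Round 3: r1 [IF E3 THEN W]. New: W.
Round 4: r7 [IF W THEN H2]. New: H2.
H2 first appears in round 4.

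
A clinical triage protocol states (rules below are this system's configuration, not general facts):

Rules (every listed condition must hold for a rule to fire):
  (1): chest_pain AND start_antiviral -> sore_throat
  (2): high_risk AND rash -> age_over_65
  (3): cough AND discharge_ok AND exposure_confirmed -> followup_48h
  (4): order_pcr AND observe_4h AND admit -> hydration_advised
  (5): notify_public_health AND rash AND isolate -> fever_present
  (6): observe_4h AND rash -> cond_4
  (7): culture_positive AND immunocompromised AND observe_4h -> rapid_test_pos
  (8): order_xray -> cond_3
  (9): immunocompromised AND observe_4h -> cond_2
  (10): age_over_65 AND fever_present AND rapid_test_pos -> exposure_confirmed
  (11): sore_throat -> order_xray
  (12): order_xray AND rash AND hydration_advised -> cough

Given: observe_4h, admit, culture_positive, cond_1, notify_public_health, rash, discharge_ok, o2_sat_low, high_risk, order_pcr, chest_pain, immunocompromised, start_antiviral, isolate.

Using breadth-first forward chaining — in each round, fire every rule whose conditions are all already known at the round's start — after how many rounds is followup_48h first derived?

4

Round 1: (1) [chest_pain AND start_antiviral -> sore_throat]; (2) [high_risk AND rash -> age_over_65]; (4) [order_pcr AND observe_4h AND admit -> hydration_advised]; (5) [notify_public_health AND rash AND isolate -> fever_present]; (6) [observe_4h AND rash -> cond_4]; (7) [culture_positive AND immunocompromised AND observe_4h -> rapid_test_pos]; (9) [immunocompromised AND observe_4h -> cond_2]. New: sore_throat, age_over_65, hydration_advised, fever_present, cond_4, rapid_test_pos, cond_2.
Round 2: (10) [age_over_65 AND fever_present AND rapid_test_pos -> exposure_confirmed]; (11) [sore_throat -> order_xray]. New: exposure_confirmed, order_xray.
Round 3: (8) [order_xray -> cond_3]; (12) [order_xray AND rash AND hydration_advised -> cough]. New: cond_3, cough.
Round 4: (3) [cough AND discharge_ok AND exposure_confirmed -> followup_48h]. New: followup_48h.
followup_48h first appears in round 4.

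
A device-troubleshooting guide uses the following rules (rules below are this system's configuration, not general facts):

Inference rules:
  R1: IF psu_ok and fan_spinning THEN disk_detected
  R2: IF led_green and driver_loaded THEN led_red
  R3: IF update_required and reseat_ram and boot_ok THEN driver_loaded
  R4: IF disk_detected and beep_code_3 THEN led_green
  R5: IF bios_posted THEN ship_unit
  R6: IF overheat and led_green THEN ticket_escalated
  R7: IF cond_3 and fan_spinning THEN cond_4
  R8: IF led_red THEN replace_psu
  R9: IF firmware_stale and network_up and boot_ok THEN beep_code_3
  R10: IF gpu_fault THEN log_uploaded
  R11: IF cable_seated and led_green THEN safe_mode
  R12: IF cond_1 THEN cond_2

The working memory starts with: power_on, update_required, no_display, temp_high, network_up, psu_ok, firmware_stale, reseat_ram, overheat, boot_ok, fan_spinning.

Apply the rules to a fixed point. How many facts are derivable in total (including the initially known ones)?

18

Round 1: R1 [IF psu_ok and fan_spinning THEN disk_detected]; R3 [IF update_required and reseat_ram and boot_ok THEN driver_loaded]; R9 [IF firmware_stale and network_up and boot_ok THEN beep_code_3]. New: disk_detected, driver_loaded, beep_code_3.
Round 2: R4 [IF disk_detected and beep_code_3 THEN led_green]. New: led_green.
Round 3: R2 [IF led_green and driver_loaded THEN led_red]; R6 [IF overheat and led_green THEN ticket_escalated]. New: led_red, ticket_escalated.
Round 4: R8 [IF led_red THEN replace_psu]. New: replace_psu.
Closure: {beep_code_3, boot_ok, disk_detected, driver_loaded, fan_spinning, firmware_stale, led_green, led_red, network_up, no_display, overheat, power_on, psu_ok, replace_psu, reseat_ram, temp_high, ticket_escalated, update_required} — 18 facts.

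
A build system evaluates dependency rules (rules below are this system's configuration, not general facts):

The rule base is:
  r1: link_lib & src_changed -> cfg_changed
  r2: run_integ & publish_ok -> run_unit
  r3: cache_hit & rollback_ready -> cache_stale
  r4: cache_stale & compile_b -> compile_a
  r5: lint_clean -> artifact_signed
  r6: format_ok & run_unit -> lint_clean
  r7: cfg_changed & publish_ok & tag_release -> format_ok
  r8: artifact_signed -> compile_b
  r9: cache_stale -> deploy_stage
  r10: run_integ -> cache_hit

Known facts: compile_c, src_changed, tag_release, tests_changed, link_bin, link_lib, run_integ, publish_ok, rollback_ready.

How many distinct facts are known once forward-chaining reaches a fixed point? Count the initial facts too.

Round 1 fires r1, r2, r10, giving cfg_changed, run_unit, cache_hit.
Round 2 fires r3, r7, giving cache_stale, format_ok.
Round 3 fires r6, r9, giving lint_clean, deploy_stage.
Round 4 fires r5, giving artifact_signed.
Round 5 fires r8, giving compile_b.
Round 6 fires r4, giving compile_a.
Closure: {artifact_signed, cache_hit, cache_stale, cfg_changed, compile_a, compile_b, compile_c, deploy_stage, format_ok, link_bin, link_lib, lint_clean, publish_ok, rollback_ready, run_integ, run_unit, src_changed, tag_release, tests_changed} — 19 facts.

19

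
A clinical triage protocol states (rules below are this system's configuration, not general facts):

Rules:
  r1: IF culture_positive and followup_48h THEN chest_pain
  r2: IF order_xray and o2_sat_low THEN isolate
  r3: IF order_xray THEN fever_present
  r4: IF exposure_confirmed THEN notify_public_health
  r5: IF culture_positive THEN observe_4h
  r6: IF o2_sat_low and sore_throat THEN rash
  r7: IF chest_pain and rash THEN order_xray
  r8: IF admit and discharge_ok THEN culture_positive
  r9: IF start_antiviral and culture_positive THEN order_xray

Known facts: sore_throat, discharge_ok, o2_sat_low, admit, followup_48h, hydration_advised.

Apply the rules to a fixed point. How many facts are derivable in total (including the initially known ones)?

13

Round 1: r6 [IF o2_sat_low and sore_throat THEN rash]; r8 [IF admit and discharge_ok THEN culture_positive]. Adds rash, culture_positive.
Round 2: r1 [IF culture_positive and followup_48h THEN chest_pain]; r5 [IF culture_positive THEN observe_4h]. Adds chest_pain, observe_4h.
Round 3: r7 [IF chest_pain and rash THEN order_xray]. Adds order_xray.
Round 4: r2 [IF order_xray and o2_sat_low THEN isolate]; r3 [IF order_xray THEN fever_present]. Adds isolate, fever_present.
Closure: {admit, chest_pain, culture_positive, discharge_ok, fever_present, followup_48h, hydration_advised, isolate, o2_sat_low, observe_4h, order_xray, rash, sore_throat} — 13 facts.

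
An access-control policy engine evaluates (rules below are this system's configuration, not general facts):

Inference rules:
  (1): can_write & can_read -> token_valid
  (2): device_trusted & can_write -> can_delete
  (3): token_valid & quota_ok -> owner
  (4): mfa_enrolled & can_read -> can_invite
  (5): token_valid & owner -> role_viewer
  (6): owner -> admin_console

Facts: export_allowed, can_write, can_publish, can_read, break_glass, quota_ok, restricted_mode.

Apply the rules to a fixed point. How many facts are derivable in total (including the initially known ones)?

11

Round 1 — (1), derive token_valid.
Round 2 — (3), derive owner.
Round 3 — (5), (6), derive role_viewer, admin_console.
Closure: {admin_console, break_glass, can_publish, can_read, can_write, export_allowed, owner, quota_ok, restricted_mode, role_viewer, token_valid} — 11 facts.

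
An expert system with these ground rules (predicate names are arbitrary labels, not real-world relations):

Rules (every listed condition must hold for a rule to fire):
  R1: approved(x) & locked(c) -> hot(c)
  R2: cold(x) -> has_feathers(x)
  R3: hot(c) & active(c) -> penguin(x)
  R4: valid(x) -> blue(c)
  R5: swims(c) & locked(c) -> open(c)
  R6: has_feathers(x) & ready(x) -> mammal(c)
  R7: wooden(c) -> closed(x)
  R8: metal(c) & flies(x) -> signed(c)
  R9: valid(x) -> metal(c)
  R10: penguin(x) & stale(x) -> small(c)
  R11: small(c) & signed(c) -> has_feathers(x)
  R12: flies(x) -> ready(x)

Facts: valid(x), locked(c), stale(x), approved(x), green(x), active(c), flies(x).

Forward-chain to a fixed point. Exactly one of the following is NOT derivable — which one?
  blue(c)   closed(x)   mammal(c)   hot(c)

Round 1: R1 [approved(x) & locked(c) -> hot(c)]; R4 [valid(x) -> blue(c)]; R9 [valid(x) -> metal(c)]; R12 [flies(x) -> ready(x)]. New: hot(c), blue(c), metal(c), ready(x).
Round 2: R3 [hot(c) & active(c) -> penguin(x)]; R8 [metal(c) & flies(x) -> signed(c)]. New: penguin(x), signed(c).
Round 3: R10 [penguin(x) & stale(x) -> small(c)]. New: small(c).
Round 4: R11 [small(c) & signed(c) -> has_feathers(x)]. New: has_feathers(x).
Round 5: R6 [has_feathers(x) & ready(x) -> mammal(c)]. New: mammal(c).
Derived: mammal(c) (round 5), hot(c) (round 1), blue(c) (round 1). closed(x) never appears in any round.

closed(x)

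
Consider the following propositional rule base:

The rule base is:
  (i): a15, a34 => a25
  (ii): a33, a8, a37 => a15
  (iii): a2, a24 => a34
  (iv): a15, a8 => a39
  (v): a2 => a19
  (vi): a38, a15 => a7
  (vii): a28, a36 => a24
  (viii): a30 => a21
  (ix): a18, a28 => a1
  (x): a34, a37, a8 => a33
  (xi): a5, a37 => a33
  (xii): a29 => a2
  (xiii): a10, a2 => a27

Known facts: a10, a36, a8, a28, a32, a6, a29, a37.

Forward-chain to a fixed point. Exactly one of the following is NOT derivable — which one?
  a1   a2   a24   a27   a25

a1

Round 1: (vii) [a28, a36 => a24]; (xii) [a29 => a2]. New: a24, a2.
Round 2: (iii) [a2, a24 => a34]; (v) [a2 => a19]; (xiii) [a10, a2 => a27]. New: a34, a19, a27.
Round 3: (x) [a34, a37, a8 => a33]. New: a33.
Round 4: (ii) [a33, a8, a37 => a15]. New: a15.
Round 5: (i) [a15, a34 => a25]; (iv) [a15, a8 => a39]. New: a25, a39.
Derived: a2 (round 1), a24 (round 1), a25 (round 5), a27 (round 2). a1 never appears in any round.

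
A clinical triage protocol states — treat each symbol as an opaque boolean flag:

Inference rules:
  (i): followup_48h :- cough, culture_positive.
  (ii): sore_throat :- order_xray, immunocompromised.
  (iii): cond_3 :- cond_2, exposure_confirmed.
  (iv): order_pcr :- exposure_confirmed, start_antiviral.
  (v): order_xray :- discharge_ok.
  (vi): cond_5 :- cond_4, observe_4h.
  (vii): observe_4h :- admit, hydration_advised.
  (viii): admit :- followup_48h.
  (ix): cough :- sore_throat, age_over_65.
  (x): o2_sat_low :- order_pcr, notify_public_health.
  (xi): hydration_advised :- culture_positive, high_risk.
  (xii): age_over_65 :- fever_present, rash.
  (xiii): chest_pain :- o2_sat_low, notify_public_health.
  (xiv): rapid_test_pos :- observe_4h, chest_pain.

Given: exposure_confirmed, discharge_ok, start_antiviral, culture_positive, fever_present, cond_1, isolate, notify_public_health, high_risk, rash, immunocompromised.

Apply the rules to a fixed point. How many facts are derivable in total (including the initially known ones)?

23

Round 1 — (iv), (v), (xi), (xii), derive order_pcr, order_xray, hydration_advised, age_over_65.
Round 2 — (ii), (x), derive sore_throat, o2_sat_low.
Round 3 — (ix), (xiii), derive cough, chest_pain.
Round 4 — (i), derive followup_48h.
Round 5 — (viii), derive admit.
Round 6 — (vii), derive observe_4h.
Round 7 — (xiv), derive rapid_test_pos.
Closure: {admit, age_over_65, chest_pain, cond_1, cough, culture_positive, discharge_ok, exposure_confirmed, fever_present, followup_48h, high_risk, hydration_advised, immunocompromised, isolate, notify_public_health, o2_sat_low, observe_4h, order_pcr, order_xray, rapid_test_pos, rash, sore_throat, start_antiviral} — 23 facts.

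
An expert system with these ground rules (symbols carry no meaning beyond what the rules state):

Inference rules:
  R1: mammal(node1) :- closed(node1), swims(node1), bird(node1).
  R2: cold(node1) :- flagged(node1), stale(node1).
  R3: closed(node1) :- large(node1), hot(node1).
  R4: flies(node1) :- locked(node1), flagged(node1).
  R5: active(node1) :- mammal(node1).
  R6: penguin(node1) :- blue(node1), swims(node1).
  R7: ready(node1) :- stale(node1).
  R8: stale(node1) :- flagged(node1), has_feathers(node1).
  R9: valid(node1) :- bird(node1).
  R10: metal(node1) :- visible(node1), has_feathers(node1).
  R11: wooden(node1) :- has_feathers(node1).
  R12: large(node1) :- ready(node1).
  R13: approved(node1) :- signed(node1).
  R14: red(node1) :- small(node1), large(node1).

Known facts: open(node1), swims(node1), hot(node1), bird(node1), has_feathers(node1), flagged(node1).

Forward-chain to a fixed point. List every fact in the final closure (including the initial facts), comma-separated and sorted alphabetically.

active(node1), bird(node1), closed(node1), cold(node1), flagged(node1), has_feathers(node1), hot(node1), large(node1), mammal(node1), open(node1), ready(node1), stale(node1), swims(node1), valid(node1), wooden(node1)

Round 1 fires R8, R9, R11, giving stale(node1), valid(node1), wooden(node1).
Round 2 fires R2, R7, giving cold(node1), ready(node1).
Round 3 fires R12, giving large(node1).
Round 4 fires R3, giving closed(node1).
Round 5 fires R1, giving mammal(node1).
Round 6 fires R5, giving active(node1).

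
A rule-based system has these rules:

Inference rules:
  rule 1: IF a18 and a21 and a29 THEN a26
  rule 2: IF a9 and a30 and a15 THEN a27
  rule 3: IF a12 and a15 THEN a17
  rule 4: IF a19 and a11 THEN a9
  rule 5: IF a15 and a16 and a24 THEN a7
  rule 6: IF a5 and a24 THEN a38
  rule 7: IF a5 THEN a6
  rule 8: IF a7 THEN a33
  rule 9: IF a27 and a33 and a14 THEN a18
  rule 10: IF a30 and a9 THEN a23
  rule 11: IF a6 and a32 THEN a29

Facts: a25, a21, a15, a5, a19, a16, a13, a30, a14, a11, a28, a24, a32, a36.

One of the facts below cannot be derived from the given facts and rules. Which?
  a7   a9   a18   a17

[1] rule 4 [IF a19 and a11 THEN a9]; rule 5 [IF a15 and a16 and a24 THEN a7]; rule 6 [IF a5 and a24 THEN a38]; rule 7 [IF a5 THEN a6]. ⇒ new: a9, a7, a38, a6.
[2] rule 2 [IF a9 and a30 and a15 THEN a27]; rule 8 [IF a7 THEN a33]; rule 10 [IF a30 and a9 THEN a23]; rule 11 [IF a6 and a32 THEN a29]. ⇒ new: a27, a33, a23, a29.
[3] rule 9 [IF a27 and a33 and a14 THEN a18]. ⇒ new: a18.
[4] rule 1 [IF a18 and a21 and a29 THEN a26]. ⇒ new: a26.
Derived: a9 (round 1), a18 (round 3), a7 (round 1). a17 never appears in any round.

a17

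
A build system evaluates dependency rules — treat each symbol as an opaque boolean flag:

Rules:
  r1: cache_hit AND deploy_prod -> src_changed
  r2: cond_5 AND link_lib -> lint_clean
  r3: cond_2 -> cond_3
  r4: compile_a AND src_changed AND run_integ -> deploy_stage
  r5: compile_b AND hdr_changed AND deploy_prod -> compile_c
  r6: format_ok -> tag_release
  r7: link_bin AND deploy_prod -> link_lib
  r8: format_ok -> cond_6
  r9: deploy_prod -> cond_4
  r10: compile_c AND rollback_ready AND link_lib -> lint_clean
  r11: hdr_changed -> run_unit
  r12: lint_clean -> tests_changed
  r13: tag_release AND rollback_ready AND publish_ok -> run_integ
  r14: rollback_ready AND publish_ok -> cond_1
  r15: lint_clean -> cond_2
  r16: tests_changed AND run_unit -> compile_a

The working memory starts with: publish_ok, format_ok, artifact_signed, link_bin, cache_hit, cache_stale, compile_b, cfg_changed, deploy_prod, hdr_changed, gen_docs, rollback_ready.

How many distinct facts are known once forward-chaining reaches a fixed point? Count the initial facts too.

27

Round 1: r1 [cache_hit AND deploy_prod -> src_changed]; r5 [compile_b AND hdr_changed AND deploy_prod -> compile_c]; r6 [format_ok -> tag_release]; r7 [link_bin AND deploy_prod -> link_lib]; r8 [format_ok -> cond_6]; r9 [deploy_prod -> cond_4]; r11 [hdr_changed -> run_unit]; r14 [rollback_ready AND publish_ok -> cond_1]. New: src_changed, compile_c, tag_release, link_lib, cond_6, cond_4, run_unit, cond_1.
Round 2: r10 [compile_c AND rollback_ready AND link_lib -> lint_clean]; r13 [tag_release AND rollback_ready AND publish_ok -> run_integ]. New: lint_clean, run_integ.
Round 3: r12 [lint_clean -> tests_changed]; r15 [lint_clean -> cond_2]. New: tests_changed, cond_2.
Round 4: r3 [cond_2 -> cond_3]; r16 [tests_changed AND run_unit -> compile_a]. New: cond_3, compile_a.
Round 5: r4 [compile_a AND src_changed AND run_integ -> deploy_stage]. New: deploy_stage.
Closure: {artifact_signed, cache_hit, cache_stale, cfg_changed, compile_a, compile_b, compile_c, cond_1, cond_2, cond_3, cond_4, cond_6, deploy_prod, deploy_stage, format_ok, gen_docs, hdr_changed, link_bin, link_lib, lint_clean, publish_ok, rollback_ready, run_integ, run_unit, src_changed, tag_release, tests_changed} — 27 facts.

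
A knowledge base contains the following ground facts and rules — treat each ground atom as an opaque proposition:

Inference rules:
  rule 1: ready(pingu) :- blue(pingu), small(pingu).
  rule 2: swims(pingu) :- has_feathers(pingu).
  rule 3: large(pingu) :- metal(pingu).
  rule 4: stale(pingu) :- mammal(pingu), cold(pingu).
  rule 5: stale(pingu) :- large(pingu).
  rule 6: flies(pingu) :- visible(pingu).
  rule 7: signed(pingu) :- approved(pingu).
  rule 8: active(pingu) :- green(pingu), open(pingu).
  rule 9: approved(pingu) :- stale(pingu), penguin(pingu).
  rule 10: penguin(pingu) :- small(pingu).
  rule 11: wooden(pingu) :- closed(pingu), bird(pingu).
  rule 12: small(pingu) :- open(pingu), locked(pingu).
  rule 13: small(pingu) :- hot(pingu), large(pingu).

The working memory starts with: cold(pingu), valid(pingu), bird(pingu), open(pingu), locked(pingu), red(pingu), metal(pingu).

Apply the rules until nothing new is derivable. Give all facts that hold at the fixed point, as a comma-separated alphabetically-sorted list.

[1] rule 3 [large(pingu) :- metal(pingu).]; rule 12 [small(pingu) :- open(pingu), locked(pingu).]. ⇒ new: large(pingu), small(pingu).
[2] rule 5 [stale(pingu) :- large(pingu).]; rule 10 [penguin(pingu) :- small(pingu).]. ⇒ new: stale(pingu), penguin(pingu).
[3] rule 9 [approved(pingu) :- stale(pingu), penguin(pingu).]. ⇒ new: approved(pingu).
[4] rule 7 [signed(pingu) :- approved(pingu).]. ⇒ new: signed(pingu).

approved(pingu), bird(pingu), cold(pingu), large(pingu), locked(pingu), metal(pingu), open(pingu), penguin(pingu), red(pingu), signed(pingu), small(pingu), stale(pingu), valid(pingu)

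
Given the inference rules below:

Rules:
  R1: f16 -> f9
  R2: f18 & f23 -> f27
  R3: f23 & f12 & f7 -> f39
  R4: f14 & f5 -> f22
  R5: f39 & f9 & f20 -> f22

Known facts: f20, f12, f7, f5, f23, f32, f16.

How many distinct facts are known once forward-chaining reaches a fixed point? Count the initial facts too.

Round 1 — R1, R3, derive f9, f39.
Round 2 — R5, derive f22.
Closure: {f12, f16, f20, f22, f23, f32, f39, f5, f7, f9} — 10 facts.

10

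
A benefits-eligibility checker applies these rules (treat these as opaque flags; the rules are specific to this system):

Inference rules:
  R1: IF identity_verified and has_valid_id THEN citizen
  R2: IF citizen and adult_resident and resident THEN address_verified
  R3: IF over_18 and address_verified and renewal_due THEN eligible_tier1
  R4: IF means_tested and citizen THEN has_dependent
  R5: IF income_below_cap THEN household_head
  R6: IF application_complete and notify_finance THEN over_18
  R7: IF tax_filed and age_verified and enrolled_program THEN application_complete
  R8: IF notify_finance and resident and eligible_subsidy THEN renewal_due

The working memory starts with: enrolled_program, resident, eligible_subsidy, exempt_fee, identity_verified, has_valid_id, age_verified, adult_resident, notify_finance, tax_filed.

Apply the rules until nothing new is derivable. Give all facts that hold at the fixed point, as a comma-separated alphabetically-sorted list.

address_verified, adult_resident, age_verified, application_complete, citizen, eligible_subsidy, eligible_tier1, enrolled_program, exempt_fee, has_valid_id, identity_verified, notify_finance, over_18, renewal_due, resident, tax_filed

Round 1 fires R1, R7, R8, giving citizen, application_complete, renewal_due.
Round 2 fires R2, R6, giving address_verified, over_18.
Round 3 fires R3, giving eligible_tier1.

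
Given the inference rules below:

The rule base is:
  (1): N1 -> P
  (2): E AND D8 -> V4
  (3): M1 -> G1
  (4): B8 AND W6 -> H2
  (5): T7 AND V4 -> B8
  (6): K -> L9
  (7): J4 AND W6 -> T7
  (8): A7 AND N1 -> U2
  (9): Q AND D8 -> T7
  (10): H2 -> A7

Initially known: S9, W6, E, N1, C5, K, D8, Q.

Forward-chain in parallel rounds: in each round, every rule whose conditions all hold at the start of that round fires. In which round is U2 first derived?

[1] (1) [N1 -> P]; (2) [E AND D8 -> V4]; (6) [K -> L9]; (9) [Q AND D8 -> T7]. ⇒ new: P, V4, L9, T7.
[2] (5) [T7 AND V4 -> B8]. ⇒ new: B8.
[3] (4) [B8 AND W6 -> H2]. ⇒ new: H2.
[4] (10) [H2 -> A7]. ⇒ new: A7.
[5] (8) [A7 AND N1 -> U2]. ⇒ new: U2.
U2 first appears in round 5.

5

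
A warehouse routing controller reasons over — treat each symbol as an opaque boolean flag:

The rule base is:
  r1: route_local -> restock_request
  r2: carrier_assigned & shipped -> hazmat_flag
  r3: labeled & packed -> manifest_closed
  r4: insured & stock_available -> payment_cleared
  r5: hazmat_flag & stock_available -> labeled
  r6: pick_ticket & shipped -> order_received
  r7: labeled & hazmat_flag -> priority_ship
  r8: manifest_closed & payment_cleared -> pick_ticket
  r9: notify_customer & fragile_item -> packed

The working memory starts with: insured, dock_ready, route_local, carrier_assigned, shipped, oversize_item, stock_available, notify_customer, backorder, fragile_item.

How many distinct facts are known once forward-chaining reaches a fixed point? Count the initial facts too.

19

Round 1 fires r1, r2, r4, r9, giving restock_request, hazmat_flag, payment_cleared, packed.
Round 2 fires r5, giving labeled.
Round 3 fires r3, r7, giving manifest_closed, priority_ship.
Round 4 fires r8, giving pick_ticket.
Round 5 fires r6, giving order_received.
Closure: {backorder, carrier_assigned, dock_ready, fragile_item, hazmat_flag, insured, labeled, manifest_closed, notify_customer, order_received, oversize_item, packed, payment_cleared, pick_ticket, priority_ship, restock_request, route_local, shipped, stock_available} — 19 facts.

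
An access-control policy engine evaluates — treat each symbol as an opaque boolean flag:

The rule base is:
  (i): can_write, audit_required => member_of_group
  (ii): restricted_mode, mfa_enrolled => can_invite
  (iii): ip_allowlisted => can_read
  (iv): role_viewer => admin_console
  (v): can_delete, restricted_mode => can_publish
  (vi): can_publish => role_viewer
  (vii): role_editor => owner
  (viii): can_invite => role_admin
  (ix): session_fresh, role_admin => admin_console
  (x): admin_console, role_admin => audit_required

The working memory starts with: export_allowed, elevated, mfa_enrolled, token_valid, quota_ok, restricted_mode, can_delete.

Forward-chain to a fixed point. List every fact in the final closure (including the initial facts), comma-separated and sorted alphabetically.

Round 1: (ii) [restricted_mode, mfa_enrolled => can_invite]; (v) [can_delete, restricted_mode => can_publish]. Adds can_invite, can_publish.
Round 2: (vi) [can_publish => role_viewer]; (viii) [can_invite => role_admin]. Adds role_viewer, role_admin.
Round 3: (iv) [role_viewer => admin_console]. Adds admin_console.
Round 4: (x) [admin_console, role_admin => audit_required]. Adds audit_required.

admin_console, audit_required, can_delete, can_invite, can_publish, elevated, export_allowed, mfa_enrolled, quota_ok, restricted_mode, role_admin, role_viewer, token_valid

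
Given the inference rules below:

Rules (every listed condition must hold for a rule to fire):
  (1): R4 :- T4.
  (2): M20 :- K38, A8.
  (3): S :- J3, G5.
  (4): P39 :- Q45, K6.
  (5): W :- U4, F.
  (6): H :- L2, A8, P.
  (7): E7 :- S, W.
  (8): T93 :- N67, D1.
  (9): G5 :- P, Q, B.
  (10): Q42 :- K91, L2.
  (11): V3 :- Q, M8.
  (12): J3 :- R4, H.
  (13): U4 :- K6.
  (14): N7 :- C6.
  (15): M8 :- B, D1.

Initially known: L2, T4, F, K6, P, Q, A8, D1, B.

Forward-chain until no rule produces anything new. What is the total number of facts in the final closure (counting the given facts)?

19

Round 1: (1) [R4 :- T4.]; (6) [H :- L2, A8, P.]; (9) [G5 :- P, Q, B.]; (13) [U4 :- K6.]; (15) [M8 :- B, D1.]. New: R4, H, G5, U4, M8.
Round 2: (5) [W :- U4, F.]; (11) [V3 :- Q, M8.]; (12) [J3 :- R4, H.]. New: W, V3, J3.
Round 3: (3) [S :- J3, G5.]. New: S.
Round 4: (7) [E7 :- S, W.]. New: E7.
Closure: {A8, B, D1, E7, F, G5, H, J3, K6, L2, M8, P, Q, R4, S, T4, U4, V3, W} — 19 facts.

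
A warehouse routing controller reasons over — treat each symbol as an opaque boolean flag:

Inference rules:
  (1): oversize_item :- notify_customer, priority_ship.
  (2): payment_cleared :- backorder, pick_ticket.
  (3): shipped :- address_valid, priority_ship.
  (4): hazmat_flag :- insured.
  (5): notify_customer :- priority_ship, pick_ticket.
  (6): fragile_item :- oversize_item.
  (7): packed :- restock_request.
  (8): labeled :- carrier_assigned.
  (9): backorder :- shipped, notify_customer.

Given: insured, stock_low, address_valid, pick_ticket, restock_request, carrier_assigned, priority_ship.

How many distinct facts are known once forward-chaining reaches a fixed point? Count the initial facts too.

16

Round 1: (3) [shipped :- address_valid, priority_ship.]; (4) [hazmat_flag :- insured.]; (5) [notify_customer :- priority_ship, pick_ticket.]; (7) [packed :- restock_request.]; (8) [labeled :- carrier_assigned.]. Adds shipped, hazmat_flag, notify_customer, packed, labeled.
Round 2: (1) [oversize_item :- notify_customer, priority_ship.]; (9) [backorder :- shipped, notify_customer.]. Adds oversize_item, backorder.
Round 3: (2) [payment_cleared :- backorder, pick_ticket.]; (6) [fragile_item :- oversize_item.]. Adds payment_cleared, fragile_item.
Closure: {address_valid, backorder, carrier_assigned, fragile_item, hazmat_flag, insured, labeled, notify_customer, oversize_item, packed, payment_cleared, pick_ticket, priority_ship, restock_request, shipped, stock_low} — 16 facts.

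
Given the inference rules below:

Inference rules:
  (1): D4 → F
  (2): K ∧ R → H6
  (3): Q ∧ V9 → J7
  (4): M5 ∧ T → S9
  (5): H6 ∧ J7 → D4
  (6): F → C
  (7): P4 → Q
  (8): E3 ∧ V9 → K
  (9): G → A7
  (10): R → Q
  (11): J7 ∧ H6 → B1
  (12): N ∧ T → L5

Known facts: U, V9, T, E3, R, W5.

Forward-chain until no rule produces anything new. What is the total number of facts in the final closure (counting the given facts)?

Round 1 fires (8), (10), giving K, Q.
Round 2 fires (2), (3), giving H6, J7.
Round 3 fires (5), (11), giving D4, B1.
Round 4 fires (1), giving F.
Round 5 fires (6), giving C.
Closure: {B1, C, D4, E3, F, H6, J7, K, Q, R, T, U, V9, W5} — 14 facts.

14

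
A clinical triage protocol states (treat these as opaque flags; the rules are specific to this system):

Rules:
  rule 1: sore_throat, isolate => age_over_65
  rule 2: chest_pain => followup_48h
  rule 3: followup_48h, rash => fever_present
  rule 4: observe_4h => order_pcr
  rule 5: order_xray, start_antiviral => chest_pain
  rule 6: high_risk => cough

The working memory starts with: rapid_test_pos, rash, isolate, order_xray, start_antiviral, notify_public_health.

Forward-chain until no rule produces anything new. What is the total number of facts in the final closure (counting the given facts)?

Round 1 fires rule 5, giving chest_pain.
Round 2 fires rule 2, giving followup_48h.
Round 3 fires rule 3, giving fever_present.
Closure: {chest_pain, fever_present, followup_48h, isolate, notify_public_health, order_xray, rapid_test_pos, rash, start_antiviral} — 9 facts.

9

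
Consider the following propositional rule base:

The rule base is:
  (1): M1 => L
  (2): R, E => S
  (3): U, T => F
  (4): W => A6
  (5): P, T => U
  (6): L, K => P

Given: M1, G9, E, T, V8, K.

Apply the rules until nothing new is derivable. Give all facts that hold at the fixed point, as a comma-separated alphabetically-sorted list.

E, F, G9, K, L, M1, P, T, U, V8

Round 1 fires (1), giving L.
Round 2 fires (6), giving P.
Round 3 fires (5), giving U.
Round 4 fires (3), giving F.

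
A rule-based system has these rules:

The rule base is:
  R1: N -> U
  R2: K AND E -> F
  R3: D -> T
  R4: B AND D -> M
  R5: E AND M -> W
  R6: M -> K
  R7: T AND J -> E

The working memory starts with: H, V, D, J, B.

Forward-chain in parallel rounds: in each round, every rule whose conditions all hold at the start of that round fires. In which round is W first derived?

3

[1] R3 [D -> T]; R4 [B AND D -> M]. ⇒ new: T, M.
[2] R6 [M -> K]; R7 [T AND J -> E]. ⇒ new: K, E.
[3] R2 [K AND E -> F]; R5 [E AND M -> W]. ⇒ new: F, W.
W first appears in round 3.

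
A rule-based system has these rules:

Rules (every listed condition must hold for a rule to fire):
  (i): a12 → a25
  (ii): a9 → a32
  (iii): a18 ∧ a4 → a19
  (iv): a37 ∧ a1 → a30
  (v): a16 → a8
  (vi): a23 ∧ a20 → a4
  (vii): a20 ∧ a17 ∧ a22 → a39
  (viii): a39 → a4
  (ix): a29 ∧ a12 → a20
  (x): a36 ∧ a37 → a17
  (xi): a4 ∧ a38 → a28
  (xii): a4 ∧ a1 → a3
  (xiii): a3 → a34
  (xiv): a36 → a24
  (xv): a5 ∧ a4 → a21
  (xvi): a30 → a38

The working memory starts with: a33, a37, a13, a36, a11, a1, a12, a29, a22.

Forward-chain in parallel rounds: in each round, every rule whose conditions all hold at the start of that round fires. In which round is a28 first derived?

4

Round 1 — (i), (iv), (ix), (x), (xiv), derive a25, a30, a20, a17, a24.
Round 2 — (vii), (xvi), derive a39, a38.
Round 3 — (viii), derive a4.
Round 4 — (xi), (xii), derive a28, a3.
a28 first appears in round 4.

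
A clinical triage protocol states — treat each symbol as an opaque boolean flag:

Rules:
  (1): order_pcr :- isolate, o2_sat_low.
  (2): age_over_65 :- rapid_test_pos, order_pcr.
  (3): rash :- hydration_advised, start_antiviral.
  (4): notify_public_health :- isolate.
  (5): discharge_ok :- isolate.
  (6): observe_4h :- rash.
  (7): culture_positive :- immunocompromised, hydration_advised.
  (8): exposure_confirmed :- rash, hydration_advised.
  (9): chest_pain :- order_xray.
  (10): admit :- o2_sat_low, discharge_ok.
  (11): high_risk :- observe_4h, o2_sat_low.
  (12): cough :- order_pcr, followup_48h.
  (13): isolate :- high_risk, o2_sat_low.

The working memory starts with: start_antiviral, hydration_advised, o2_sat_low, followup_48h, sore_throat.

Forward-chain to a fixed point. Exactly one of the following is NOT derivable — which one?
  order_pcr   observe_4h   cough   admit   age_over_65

Round 1 — (3), derive rash.
Round 2 — (6), (8), derive observe_4h, exposure_confirmed.
Round 3 — (11), derive high_risk.
Round 4 — (13), derive isolate.
Round 5 — (1), (4), (5), derive order_pcr, notify_public_health, discharge_ok.
Round 6 — (10), (12), derive admit, cough.
Derived: cough (round 6), order_pcr (round 5), admit (round 6), observe_4h (round 2). age_over_65 never appears in any round.

age_over_65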